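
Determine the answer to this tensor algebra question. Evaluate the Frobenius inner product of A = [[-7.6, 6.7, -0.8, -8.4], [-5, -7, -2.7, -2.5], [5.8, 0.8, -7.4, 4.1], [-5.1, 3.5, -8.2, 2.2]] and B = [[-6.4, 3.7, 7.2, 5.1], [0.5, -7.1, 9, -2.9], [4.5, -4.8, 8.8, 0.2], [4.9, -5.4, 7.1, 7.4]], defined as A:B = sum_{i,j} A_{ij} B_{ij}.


A:B = sum over all i,j of A_{ij} * B_{ij}.
Row 1: -7.6*-6.4=48.64, 6.7*3.7=24.79, -0.8*7.2=-5.76, -8.4*5.1=-42.84 => row sum = 24.83
Row 2: -5*0.5=-2.5, -7*-7.1=49.7, -2.7*9=-24.3, -2.5*-2.9=7.25 => row sum = 30.15
Row 3: 5.8*4.5=26.1, 0.8*-4.8=-3.84, -7.4*8.8=-65.12, 4.1*0.2=0.82 => row sum = -42.04
Row 4: -5.1*4.9=-24.99, 3.5*-5.4=-18.9, -8.2*7.1=-58.22, 2.2*7.4=16.28 => row sum = -85.83
Total = 24.83 + 30.15 + -42.04 + -85.83 = -72.89

-72.89


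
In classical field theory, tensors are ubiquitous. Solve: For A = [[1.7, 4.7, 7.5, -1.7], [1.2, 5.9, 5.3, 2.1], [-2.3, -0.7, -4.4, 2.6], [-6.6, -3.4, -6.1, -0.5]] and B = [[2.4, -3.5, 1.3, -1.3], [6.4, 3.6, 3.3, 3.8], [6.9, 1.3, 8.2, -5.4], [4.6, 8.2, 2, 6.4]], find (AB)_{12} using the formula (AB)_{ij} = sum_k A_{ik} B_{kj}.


(AB)_{ij} = sum_k A_{ik} B_{kj}.
For i=1, j=2:
A_{11} * B_{12} = 1.7 * -3.5 = -5.95
A_{12} * B_{22} = 4.7 * 3.6 = 16.92
A_{13} * B_{32} = 7.5 * 1.3 = 9.75
A_{14} * B_{42} = -1.7 * 8.2 = -13.94
Sum = -5.95 + 16.92 + 9.75 + -13.94 = 6.78

6.78


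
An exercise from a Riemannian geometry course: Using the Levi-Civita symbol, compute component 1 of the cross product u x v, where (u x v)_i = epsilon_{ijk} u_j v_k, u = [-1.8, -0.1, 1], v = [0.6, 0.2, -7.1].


(u x v)_1 = sum_{j,k} epsilon_{1jk} u_j v_k. Only permutations of (1,2,3) contribute; the two non-zero terms are:
eps_{123} u_2 v_3 = 1 * -0.1 * -7.1 = 0.71
eps_{132} u_3 v_2 = -1 * 1 * 0.2 = -0.2
(u x v)_1 = 0.51

0.51


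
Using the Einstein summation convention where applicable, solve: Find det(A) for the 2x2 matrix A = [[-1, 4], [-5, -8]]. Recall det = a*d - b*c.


For a 2x2 matrix [[a, b], [c, d]], det = a*d - b*c.
a = -1, b = 4, c = -5, d = -8
a*d = -1 * -8 = 8
b*c = 4 * -5 = -20
det = 8 - -20 = 28

28


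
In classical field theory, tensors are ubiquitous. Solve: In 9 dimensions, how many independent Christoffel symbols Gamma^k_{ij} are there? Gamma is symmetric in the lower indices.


Christoffel symbols Gamma^k_{ij} are symmetric in i,j, so there are d * d(d+1)/2 independent symbols.
d = 9
d(d+1)/2 = 9 * 10 / 2 = 45
Total = 9 * 45 = 405

405


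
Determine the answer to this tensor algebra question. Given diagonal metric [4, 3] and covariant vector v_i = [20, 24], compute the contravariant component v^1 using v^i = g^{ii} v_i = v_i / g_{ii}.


To raise an index with a diagonal metric: v^i = v_i / g_{ii}.
For index 1: v_1 = 20, g_{11} = 4
v^1 = 20 / 4 = 5

5


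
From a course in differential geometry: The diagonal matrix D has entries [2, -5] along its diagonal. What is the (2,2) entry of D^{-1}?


For a diagonal matrix, the inverse has entries (D^{-1})_{ii} = 1/d_{ii}.
The diagonal entries are: d_{11} = 2, d_{22} = -5
We need (D^{-1})_{22} = 1/d_{22} = 1/-5 = -1/5

-1/5


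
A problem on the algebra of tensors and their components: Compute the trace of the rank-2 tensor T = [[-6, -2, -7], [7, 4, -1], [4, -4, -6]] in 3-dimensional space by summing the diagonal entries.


The contraction (trace) of a rank-2 tensor is the sum of its diagonal elements.
Diagonal entries: A[1,1] = -6, A[2,2] = 4, A[3,3] = -6
Tr(A) = -6 + 4 + -6 = -8

-8


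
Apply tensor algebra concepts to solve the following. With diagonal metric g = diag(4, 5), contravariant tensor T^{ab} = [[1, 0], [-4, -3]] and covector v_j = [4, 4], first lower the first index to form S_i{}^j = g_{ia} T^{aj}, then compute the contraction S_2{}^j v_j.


Step 1: lower the first index. For a diagonal metric, g_{ia} T^{aj} = g_{ii} T^{ij} (no sum on i).
g_{22} = 5
S_2{}^1 = 5 * T^{21} = 5 * -4 = -20
S_2{}^2 = 5 * T^{22} = 5 * -3 = -15
Step 2: contract S_2{}^j with v_j.
S_2{}^1 * v_1 = -20 * 4 = -80
S_2{}^2 * v_2 = -15 * 4 = -60
Result = -80 + -60 = -140

-140


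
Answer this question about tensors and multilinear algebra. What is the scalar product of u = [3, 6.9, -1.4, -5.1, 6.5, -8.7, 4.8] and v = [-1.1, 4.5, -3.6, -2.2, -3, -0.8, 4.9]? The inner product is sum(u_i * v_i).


The inner product u . v = sum of u_i * v_i.
Term-by-term: 3 * -1.1, 6.9 * 4.5, -1.4 * -3.6, -5.1 * -2.2, 6.5 * -3, -8.7 * -0.8, 4.8 * 4.9
Products: -3.3, 31.05, 5.04, 11.22, -19.5, 6.96, 23.52
Sum = -3.3 + 31.05 + 5.04 + 11.22 + -19.5 + 6.96 + 23.52 = 54.99

54.99


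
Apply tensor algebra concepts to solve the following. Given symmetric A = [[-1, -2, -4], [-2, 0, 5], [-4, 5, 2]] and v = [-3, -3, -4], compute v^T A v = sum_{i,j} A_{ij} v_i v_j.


First compute Av:
(Av)_1 = -1*-3 + -2*-3 + -4*-4 = 25
(Av)_2 = -2*-3 + 0*-3 + 5*-4 = -14
(Av)_3 = -4*-3 + 5*-3 + 2*-4 = -11
Av = [25, -14, -11]
Then v^T (Av) = -3*25 + -3*-14 + -4*-11
= -75 + 42 + 44 = 11

11


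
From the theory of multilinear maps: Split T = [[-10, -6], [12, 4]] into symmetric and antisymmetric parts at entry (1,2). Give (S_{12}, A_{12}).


T_{12} = -6
T_{21} = 12
S_{12} = (-6 + 12)/2 = 6/2 = 3
A_{12} = (-6 - 12)/2 = -18/2 = -9
Check: S + A = 3 + -9 = -6 = T_{12}.

(3, -9)


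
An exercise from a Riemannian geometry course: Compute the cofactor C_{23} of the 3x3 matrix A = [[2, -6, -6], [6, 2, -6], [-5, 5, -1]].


To find cofactor C_{23}, delete row 2 and column 3.
The resulting 2x2 submatrix is: [[2, -6], [-5, 5]]
Minor M_{23} = 2*5 - -6*-5
  = 10 - 30 = -20
Sign = (-1)^(2+3) = (-1)^5 = -1
Cofactor C_{23} = -1 * -20 = 20

20


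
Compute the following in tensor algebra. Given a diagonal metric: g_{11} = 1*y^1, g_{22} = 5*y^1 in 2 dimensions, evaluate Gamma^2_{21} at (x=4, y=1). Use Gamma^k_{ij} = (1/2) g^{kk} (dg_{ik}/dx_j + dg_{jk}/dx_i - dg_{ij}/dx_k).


For a diagonal metric, Gamma^k_{ij} = (1/2) g^{kk} (dg_{ik}/dx_j + dg_{jk}/dx_i - dg_{ij}/dx_k).
The metric is diagonal, so g_{ab} = 0 for a != b.
At the given point: g_{11} = 1, g_{22} = 5
g^{22} = 1/5
dg_{22}/dx_1 = dg_{22}/dx_1 = 0
dg_{12}/dx_2 = 0 (off-diagonal)
dg_{21}/dx_2 = 0 (off-diagonal)
Numerator = 0 + 0 - 0 = 0
Gamma^2_{21} = 0 / (2 * 5) = 0

0


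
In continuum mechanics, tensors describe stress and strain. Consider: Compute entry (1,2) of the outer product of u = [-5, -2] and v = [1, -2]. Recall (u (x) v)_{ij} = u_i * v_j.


The outer product entry T_{ij} = u_i * v_j.
We need i=1, j=2.
u_1 = -5, v_2 = -2
T_{1,2} = -5 * -2 = 10

10


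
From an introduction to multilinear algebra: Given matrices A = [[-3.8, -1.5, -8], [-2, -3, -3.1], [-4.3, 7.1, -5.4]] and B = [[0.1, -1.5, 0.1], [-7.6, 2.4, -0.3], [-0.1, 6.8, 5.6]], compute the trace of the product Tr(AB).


Tr(AB) = sum_i (AB)_{ii} where (AB)_{ii} = sum_k A_{ik} B_{ki}.
(AB)_{11} = -3.8*0.1 + -1.5*-7.6 + -8*-0.1 = 11.82
(AB)_{22} = -2*-1.5 + -3*2.4 + -3.1*6.8 = -25.28
(AB)_{33} = -4.3*0.1 + 7.1*-0.3 + -5.4*5.6 = -32.8
Tr(AB) = 11.82 + -25.28 + -32.8 = -46.26

-46.26


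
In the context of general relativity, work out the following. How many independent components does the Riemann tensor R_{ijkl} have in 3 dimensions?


The Riemann tensor in d dimensions has d^2(d^2 - 1)/12 independent components.
d = 3, so d^2 = 9
d^2 - 1 = 8
d^2(d^2 - 1) = 9 * 8 = 72
Divide by 12: 72 / 12 = 6

6


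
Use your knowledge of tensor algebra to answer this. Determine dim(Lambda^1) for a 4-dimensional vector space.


The dimension of the space of p-forms on an n-dimensional space is C(n, p).
n = 4, p = 1
C(4, 1) = 4! / (1! * 3!) = 4

4


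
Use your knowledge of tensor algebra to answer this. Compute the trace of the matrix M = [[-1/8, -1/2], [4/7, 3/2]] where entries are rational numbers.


The trace is the sum of diagonal entries.
Diagonal: M[1,1] = -1/8, M[2,2] = 3/2
Tr(M) = -1/8 + 3/2
Computing step by step:
After adding M[1,1]: -1/8
After adding M[2,2]: 11/8
Tr(M) = 11/8

11/8


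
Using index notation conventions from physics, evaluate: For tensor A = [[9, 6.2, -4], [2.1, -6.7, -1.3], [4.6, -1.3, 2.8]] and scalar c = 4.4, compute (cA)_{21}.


Scalar multiplication: (cA)_{ij} = c * A_{ij}.
c = 4.4
A_{21} = 2.1
(cA)_{21} = 4.4 * 2.1 = 9.24

9.24


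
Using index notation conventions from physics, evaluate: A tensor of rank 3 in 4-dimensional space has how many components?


The number of components of a rank-r tensor in d dimensions is d^r.
Here d = 4 and r = 3.
4^3 = 64

64


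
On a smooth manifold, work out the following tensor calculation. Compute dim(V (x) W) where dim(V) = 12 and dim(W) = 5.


The dimension of a tensor product is the product of dimensions.
dim(V) = 12, dim(W) = 5
dim(V (x) W) = 12 * 5 = 60

60


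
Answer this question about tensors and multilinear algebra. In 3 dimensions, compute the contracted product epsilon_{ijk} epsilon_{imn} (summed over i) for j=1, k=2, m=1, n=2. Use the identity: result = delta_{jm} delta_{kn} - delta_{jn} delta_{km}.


Using the identity: epsilon_{ijk} epsilon_{imn} = delta_{jm} delta_{kn} - delta_{jn} delta_{km}.
delta_{11} = 1
delta_{22} = 1
delta_{12} = 0
delta_{21} = 0
Result = 1 * 1 - 0 * 0 = 1 - 0 = 1

1


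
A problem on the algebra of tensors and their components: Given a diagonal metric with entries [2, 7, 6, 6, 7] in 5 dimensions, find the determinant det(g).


For a diagonal metric, the determinant is the product of diagonal entries.
Diagonal entries: 2, 7, 6, 6, 7
det(g) = 2 * 7 * 6 * 6 * 7 = 3528

3528


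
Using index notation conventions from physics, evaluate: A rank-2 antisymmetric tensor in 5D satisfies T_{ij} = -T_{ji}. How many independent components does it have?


An antisymmetric rank-2 tensor satisfies A_{ij} = -A_{ji}, so diagonal entries are zero.
The independent components are the upper-triangular entries: C(n, 2) = n(n-1)/2.
n = 5
C(5, 2) = 5 * 4 / 2 = 20 / 2 = 10

10


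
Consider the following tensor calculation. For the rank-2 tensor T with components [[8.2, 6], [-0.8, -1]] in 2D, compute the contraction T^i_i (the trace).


The contraction (trace) of a rank-2 tensor is the sum of its diagonal elements.
Diagonal entries: A[1,1] = 8.2, A[2,2] = -1
Tr(A) = 8.2 + -1 = 7.2

7.2


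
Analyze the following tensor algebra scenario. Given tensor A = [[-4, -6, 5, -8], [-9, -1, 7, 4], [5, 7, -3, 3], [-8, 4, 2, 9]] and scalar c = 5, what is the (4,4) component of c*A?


Scalar multiplication: (cA)_{ij} = c * A_{ij}.
c = 5
A_{44} = 9
(cA)_{44} = 5 * 9 = 45

45


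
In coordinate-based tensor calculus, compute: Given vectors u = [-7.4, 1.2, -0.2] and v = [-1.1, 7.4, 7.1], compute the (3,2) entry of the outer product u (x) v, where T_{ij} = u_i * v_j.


The outer product entry T_{ij} = u_i * v_j.
We need i=3, j=2.
u_3 = -0.2, v_2 = 7.4
T_{3,2} = -0.2 * 7.4 = -1.48

-1.48


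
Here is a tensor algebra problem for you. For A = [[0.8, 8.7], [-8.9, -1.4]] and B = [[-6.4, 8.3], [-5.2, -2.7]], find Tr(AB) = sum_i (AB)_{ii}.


Tr(AB) = sum_i (AB)_{ii} where (AB)_{ii} = sum_k A_{ik} B_{ki}.
(AB)_{11} = 0.8*-6.4 + 8.7*-5.2 = -50.36
(AB)_{22} = -8.9*8.3 + -1.4*-2.7 = -70.09
Tr(AB) = -50.36 + -70.09 = -120.45

-120.45


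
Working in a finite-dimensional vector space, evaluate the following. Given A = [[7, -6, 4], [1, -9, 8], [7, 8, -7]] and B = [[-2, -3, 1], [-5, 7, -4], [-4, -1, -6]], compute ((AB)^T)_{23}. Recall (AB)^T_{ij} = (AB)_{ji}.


(AB)^T_{ij} = (AB)_{ji} = sum_k A_{jk} B_{ki}.
For i=2, j=3 we need (AB)_{32}:
A_{31} * B_{12} = 7 * -3 = -21
A_{32} * B_{22} = 8 * 7 = 56
A_{33} * B_{32} = -7 * -1 = 7
Sum = -21 + 56 + 7 = 42

42


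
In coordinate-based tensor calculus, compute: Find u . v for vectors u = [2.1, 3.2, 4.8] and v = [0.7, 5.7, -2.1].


The inner product u . v = sum of u_i * v_i.
Term-by-term: 2.1 * 0.7, 3.2 * 5.7, 4.8 * -2.1
Products: 1.47, 18.24, -10.08
Sum = 1.47 + 18.24 + -10.08 = 9.63

9.63


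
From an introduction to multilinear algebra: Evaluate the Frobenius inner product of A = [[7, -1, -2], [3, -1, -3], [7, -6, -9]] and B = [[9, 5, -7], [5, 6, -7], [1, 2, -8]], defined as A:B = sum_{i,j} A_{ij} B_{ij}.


A:B = sum over all i,j of A_{ij} * B_{ij}.
Row 1: 7*9=63, -1*5=-5, -2*-7=14 => row sum = 72
Row 2: 3*5=15, -1*6=-6, -3*-7=21 => row sum = 30
Row 3: 7*1=7, -6*2=-12, -9*-8=72 => row sum = 67
Total = 72 + 30 + 67 = 169

169


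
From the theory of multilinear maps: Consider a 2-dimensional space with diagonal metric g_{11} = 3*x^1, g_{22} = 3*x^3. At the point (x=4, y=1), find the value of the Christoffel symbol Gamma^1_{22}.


For a diagonal metric, Gamma^k_{ij} = (1/2) g^{kk} (dg_{ik}/dx_j + dg_{jk}/dx_i - dg_{ij}/dx_k).
The metric is diagonal, so g_{ab} = 0 for a != b.
At the given point: g_{11} = 12, g_{22} = 192
g^{11} = 1/12
dg_{21}/dx_2 = 0 (off-diagonal)
dg_{21}/dx_2 = 0 (off-diagonal)
dg_{22}/dx_1 = dg_{22}/dx_1 = 144
Numerator = 0 + 0 - 144 = -144
Gamma^1_{22} = -144 / (2 * 12) = -6

-6


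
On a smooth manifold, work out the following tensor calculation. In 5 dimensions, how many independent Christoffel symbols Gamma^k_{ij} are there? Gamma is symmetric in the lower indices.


Christoffel symbols Gamma^k_{ij} are symmetric in i,j, so there are d * d(d+1)/2 independent symbols.
d = 5
d(d+1)/2 = 5 * 6 / 2 = 15
Total = 5 * 15 = 75

75


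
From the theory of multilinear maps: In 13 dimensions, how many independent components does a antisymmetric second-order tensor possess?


A antisymmetric rank-2 tensor in d dimensions has d(d-1)/2 independent components.
d = 13
d(d-1)/2 = 13 * 12 / 2 = 156 / 2 = 78

78


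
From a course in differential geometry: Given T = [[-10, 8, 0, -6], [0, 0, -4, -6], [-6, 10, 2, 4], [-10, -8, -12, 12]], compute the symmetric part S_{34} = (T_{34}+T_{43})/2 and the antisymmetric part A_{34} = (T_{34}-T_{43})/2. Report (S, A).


T_{34} = 4
T_{43} = -12
S_{34} = (4 + -12)/2 = -8/2 = -4
A_{34} = (4 - -12)/2 = 16/2 = 8
Check: S + A = -4 + 8 = 4 = T_{34}.

(-4, 8)


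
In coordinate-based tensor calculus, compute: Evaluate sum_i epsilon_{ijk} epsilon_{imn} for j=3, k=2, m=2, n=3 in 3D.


Using the identity: epsilon_{ijk} epsilon_{imn} = delta_{jm} delta_{kn} - delta_{jn} delta_{km}.
delta_{32} = 0
delta_{23} = 0
delta_{33} = 1
delta_{22} = 1
Result = 0 * 0 - 1 * 1 = 0 - 1 = -1

-1


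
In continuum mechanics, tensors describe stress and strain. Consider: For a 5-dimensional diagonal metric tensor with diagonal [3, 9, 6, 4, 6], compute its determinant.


For a diagonal metric, the determinant is the product of diagonal entries.
Diagonal entries: 3, 9, 6, 4, 6
det(g) = 3 * 9 * 6 * 4 * 6 = 3888

3888


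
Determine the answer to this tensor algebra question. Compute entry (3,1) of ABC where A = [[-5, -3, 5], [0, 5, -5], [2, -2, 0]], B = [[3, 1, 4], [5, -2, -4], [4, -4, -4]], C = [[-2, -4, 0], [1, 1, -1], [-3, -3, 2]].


(ABC)_{31} = sum_m (AB)_{3m} C_{m1}. First compute row 3 of AB.
(AB)_{31} = 2*3 + -2*5 + 0*4 = -4
(AB)_{32} = 2*1 + -2*-2 + 0*-4 = 6
(AB)_{33} = 2*4 + -2*-4 + 0*-4 = 16
Now contract with column 1 of C:
(AB)_{31} * C_{11} = -4 * -2 = 8
(AB)_{32} * C_{21} = 6 * 1 = 6
(AB)_{33} * C_{31} = 16 * -3 = -48
(ABC)_{31} = 8 + 6 + -48 = -34

-34


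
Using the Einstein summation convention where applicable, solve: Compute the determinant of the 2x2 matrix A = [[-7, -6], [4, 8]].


For a 2x2 matrix [[a, b], [c, d]], det = a*d - b*c.
a = -7, b = -6, c = 4, d = 8
a*d = -7 * 8 = -56
b*c = -6 * 4 = -24
det = -56 - -24 = -32

-32


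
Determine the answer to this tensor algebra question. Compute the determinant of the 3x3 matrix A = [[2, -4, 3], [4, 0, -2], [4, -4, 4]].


Expanding along the first row, det(A) = a11*M_11 - a12*M_12 + a13*M_13, where M_1j is the (1,j) minor.
Minor M_11 = 0*4 - -2*-4 = -8
Minor M_12 = 4*4 - -2*4 = 24
Minor M_13 = 4*-4 - 0*4 = -16
det = 2*(-8) - -4*(24) + 3*(-16)
    = -16 - -96 + -48
    = 32

32


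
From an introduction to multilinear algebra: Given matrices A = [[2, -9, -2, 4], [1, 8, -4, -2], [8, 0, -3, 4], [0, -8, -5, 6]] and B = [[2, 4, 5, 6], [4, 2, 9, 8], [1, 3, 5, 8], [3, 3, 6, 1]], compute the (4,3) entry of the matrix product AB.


(AB)_{ij} = sum_k A_{ik} B_{kj}.
For i=4, j=3:
A_{41} * B_{13} = 0 * 5 = 0
A_{42} * B_{23} = -8 * 9 = -72
A_{43} * B_{33} = -5 * 5 = -25
A_{44} * B_{43} = 6 * 6 = 36
Sum = 0 + -72 + -25 + 36 = -61

-61


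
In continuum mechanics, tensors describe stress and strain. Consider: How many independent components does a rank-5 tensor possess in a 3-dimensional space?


The number of components of a rank-r tensor in d dimensions is d^r.
Here d = 3 and r = 5.
3^5 = 243

243


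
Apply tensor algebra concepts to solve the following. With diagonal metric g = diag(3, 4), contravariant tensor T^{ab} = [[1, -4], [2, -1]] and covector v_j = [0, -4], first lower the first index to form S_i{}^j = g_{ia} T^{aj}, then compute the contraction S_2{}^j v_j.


Step 1: lower the first index. For a diagonal metric, g_{ia} T^{aj} = g_{ii} T^{ij} (no sum on i).
g_{22} = 4
S_2{}^1 = 4 * T^{21} = 4 * 2 = 8
S_2{}^2 = 4 * T^{22} = 4 * -1 = -4
Step 2: contract S_2{}^j with v_j.
S_2{}^1 * v_1 = 8 * 0 = 0
S_2{}^2 * v_2 = -4 * -4 = 16
Result = 0 + 16 = 16

16


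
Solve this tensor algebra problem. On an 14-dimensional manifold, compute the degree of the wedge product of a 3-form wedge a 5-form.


The degree of a wedge product is the sum of the degrees of the individual forms.
Degrees: 3, 5
Total degree = 3 + 5 = 8

8


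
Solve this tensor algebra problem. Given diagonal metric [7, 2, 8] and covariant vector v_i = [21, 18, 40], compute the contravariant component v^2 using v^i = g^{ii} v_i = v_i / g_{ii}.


To raise an index with a diagonal metric: v^i = v_i / g_{ii}.
For index 2: v_2 = 18, g_{22} = 2
v^2 = 18 / 2 = 9

9


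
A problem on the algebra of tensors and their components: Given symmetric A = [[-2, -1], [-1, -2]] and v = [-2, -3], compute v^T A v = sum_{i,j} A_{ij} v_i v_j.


First compute Av:
(Av)_1 = -2*-2 + -1*-3 = 7
(Av)_2 = -1*-2 + -2*-3 = 8
Av = [7, 8]
Then v^T (Av) = -2*7 + -3*8
= -14 + -24 = -38

-38


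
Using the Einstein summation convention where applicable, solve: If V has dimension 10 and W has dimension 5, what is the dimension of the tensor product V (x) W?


The dimension of a tensor product is the product of dimensions.
dim(V) = 10, dim(W) = 5
dim(V (x) W) = 10 * 5 = 50

50


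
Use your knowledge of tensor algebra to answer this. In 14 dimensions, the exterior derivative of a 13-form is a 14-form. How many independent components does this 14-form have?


The exterior derivative of a p-form is a (p+1)-form.
Its number of independent components is C(n, p+1).
n = 14, p+1 = 14
C(14, 14) = 1

1


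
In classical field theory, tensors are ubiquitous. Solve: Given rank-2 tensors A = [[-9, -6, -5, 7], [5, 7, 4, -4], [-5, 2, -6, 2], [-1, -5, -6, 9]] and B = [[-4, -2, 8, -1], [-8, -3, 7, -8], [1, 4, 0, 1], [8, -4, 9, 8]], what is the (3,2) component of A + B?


Tensor addition is component-wise: (A + B)_{ij} = A_{ij} + B_{ij}.
A_{32} = 2
B_{32} = 4
(A + B)_{32} = 2 + 4 = 6

6


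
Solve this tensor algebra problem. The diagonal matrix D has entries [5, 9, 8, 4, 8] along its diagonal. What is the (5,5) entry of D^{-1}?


For a diagonal matrix, the inverse has entries (D^{-1})_{ii} = 1/d_{ii}.
The diagonal entries are: d_{11} = 5, d_{22} = 9, d_{33} = 8, d_{44} = 4, d_{55} = 8
We need (D^{-1})_{55} = 1/d_{55} = 1/8 = 1/8

1/8


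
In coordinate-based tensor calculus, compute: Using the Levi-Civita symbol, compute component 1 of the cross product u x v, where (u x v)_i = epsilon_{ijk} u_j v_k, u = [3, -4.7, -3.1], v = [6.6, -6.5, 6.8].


(u x v)_1 = sum_{j,k} epsilon_{1jk} u_j v_k. Only permutations of (1,2,3) contribute; the two non-zero terms are:
eps_{123} u_2 v_3 = 1 * -4.7 * 6.8 = -31.96
eps_{132} u_3 v_2 = -1 * -3.1 * -6.5 = -20.15
(u x v)_1 = -52.11

-52.11


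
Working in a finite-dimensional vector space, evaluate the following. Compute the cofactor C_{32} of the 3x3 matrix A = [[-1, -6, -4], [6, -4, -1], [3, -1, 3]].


To find cofactor C_{32}, delete row 3 and column 2.
The resulting 2x2 submatrix is: [[-1, -4], [6, -1]]
Minor M_{32} = -1*-1 - -4*6
  = 1 - -24 = 25
Sign = (-1)^(3+2) = (-1)^5 = -1
Cofactor C_{32} = -1 * 25 = -25

-25


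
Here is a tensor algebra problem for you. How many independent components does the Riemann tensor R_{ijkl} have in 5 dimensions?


The Riemann tensor in d dimensions has d^2(d^2 - 1)/12 independent components.
d = 5, so d^2 = 25
d^2 - 1 = 24
d^2(d^2 - 1) = 25 * 24 = 600
Divide by 12: 600 / 12 = 50

50


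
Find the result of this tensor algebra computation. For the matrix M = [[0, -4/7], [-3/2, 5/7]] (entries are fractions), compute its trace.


The trace is the sum of diagonal entries.
Diagonal: M[1,1] = 0, M[2,2] = 5/7
Tr(M) = 0 + 5/7
Computing step by step:
After adding M[1,1]: 0
After adding M[2,2]: 5/7
Tr(M) = 5/7

5/7


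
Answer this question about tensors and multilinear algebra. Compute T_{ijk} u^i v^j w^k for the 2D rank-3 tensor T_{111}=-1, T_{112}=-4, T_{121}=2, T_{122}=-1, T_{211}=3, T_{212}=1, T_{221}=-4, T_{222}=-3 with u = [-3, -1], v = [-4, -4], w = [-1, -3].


S = sum over i,j,k of T_{ijk} u_i v_j w_k. Expanding all 8 terms:
T_{111}*u_1*v_1*w_1 = -1*-3*-4*-1 = 12  (running total: 12)
T_{112}*u_1*v_1*w_2 = -4*-3*-4*-3 = 144  (running total: 156)
T_{121}*u_1*v_2*w_1 = 2*-3*-4*-1 = -24  (running total: 132)
T_{122}*u_1*v_2*w_2 = -1*-3*-4*-3 = 36  (running total: 168)
T_{211}*u_2*v_1*w_1 = 3*-1*-4*-1 = -12  (running total: 156)
T_{212}*u_2*v_1*w_2 = 1*-1*-4*-3 = -12  (running total: 144)
T_{221}*u_2*v_2*w_1 = -4*-1*-4*-1 = 16  (running total: 160)
T_{222}*u_2*v_2*w_2 = -3*-1*-4*-3 = 36  (running total: 196)
S = 196

196


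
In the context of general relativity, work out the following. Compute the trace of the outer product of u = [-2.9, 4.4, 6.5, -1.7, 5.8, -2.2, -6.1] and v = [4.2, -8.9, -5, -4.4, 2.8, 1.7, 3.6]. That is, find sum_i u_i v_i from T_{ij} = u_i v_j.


The outer product gives T_{ij} = u_i v_j.
The trace (contraction) is Tr(T) = sum_i T_{ii} = sum_i u_i v_i.
Diagonal entries:
T_{11} = u_1 * v_1 = -2.9 * 4.2 = -12.18
T_{22} = u_2 * v_2 = 4.4 * -8.9 = -39.16
T_{33} = u_3 * v_3 = 6.5 * -5 = -32.5
T_{44} = u_4 * v_4 = -1.7 * -4.4 = 7.48
T_{55} = u_5 * v_5 = 5.8 * 2.8 = 16.24
T_{66} = u_6 * v_6 = -2.2 * 1.7 = -3.74
T_{77} = u_7 * v_7 = -6.1 * 3.6 = -21.96
Tr(T) = -12.18 + -39.16 + -32.5 + 7.48 + 16.24 + -3.74 + -21.96 = -85.82

-85.82


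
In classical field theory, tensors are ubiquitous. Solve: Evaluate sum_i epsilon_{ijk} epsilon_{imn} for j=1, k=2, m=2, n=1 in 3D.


Using the identity: epsilon_{ijk} epsilon_{imn} = delta_{jm} delta_{kn} - delta_{jn} delta_{km}.
delta_{12} = 0
delta_{21} = 0
delta_{11} = 1
delta_{22} = 1
Result = 0 * 0 - 1 * 1 = 0 - 1 = -1

-1


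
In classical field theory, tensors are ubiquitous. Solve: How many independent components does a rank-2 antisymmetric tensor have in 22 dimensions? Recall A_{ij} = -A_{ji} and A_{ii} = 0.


An antisymmetric rank-2 tensor satisfies A_{ij} = -A_{ji}, so diagonal entries are zero.
The independent components are the upper-triangular entries: C(n, 2) = n(n-1)/2.
n = 22
C(22, 2) = 22 * 21 / 2 = 462 / 2 = 231

231


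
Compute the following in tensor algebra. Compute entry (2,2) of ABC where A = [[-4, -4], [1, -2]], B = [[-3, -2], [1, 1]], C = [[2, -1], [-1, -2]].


(ABC)_{22} = sum_m (AB)_{2m} C_{m2}. First compute row 2 of AB.
(AB)_{21} = 1*-3 + -2*1 = -5
(AB)_{22} = 1*-2 + -2*1 = -4
Now contract with column 2 of C:
(AB)_{21} * C_{12} = -5 * -1 = 5
(AB)_{22} * C_{22} = -4 * -2 = 8
(ABC)_{22} = 5 + 8 = 13

13


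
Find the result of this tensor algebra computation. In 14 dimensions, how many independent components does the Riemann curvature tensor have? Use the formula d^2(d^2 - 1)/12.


The Riemann tensor in d dimensions has d^2(d^2 - 1)/12 independent components.
d = 14, so d^2 = 196
d^2 - 1 = 195
d^2(d^2 - 1) = 196 * 195 = 38220
Divide by 12: 38220 / 12 = 3185

3185


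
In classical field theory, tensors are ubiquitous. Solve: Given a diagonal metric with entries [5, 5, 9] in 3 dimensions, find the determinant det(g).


For a diagonal metric, the determinant is the product of diagonal entries.
Diagonal entries: 5, 5, 9
det(g) = 5 * 5 * 9 = 225

225


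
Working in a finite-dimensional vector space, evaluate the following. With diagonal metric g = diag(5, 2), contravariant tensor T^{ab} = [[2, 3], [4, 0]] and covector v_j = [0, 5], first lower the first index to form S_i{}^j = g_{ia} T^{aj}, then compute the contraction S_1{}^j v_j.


Step 1: lower the first index. For a diagonal metric, g_{ia} T^{aj} = g_{ii} T^{ij} (no sum on i).
g_{11} = 5
S_1{}^1 = 5 * T^{11} = 5 * 2 = 10
S_1{}^2 = 5 * T^{12} = 5 * 3 = 15
Step 2: contract S_1{}^j with v_j.
S_1{}^1 * v_1 = 10 * 0 = 0
S_1{}^2 * v_2 = 15 * 5 = 75
Result = 0 + 75 = 75

75


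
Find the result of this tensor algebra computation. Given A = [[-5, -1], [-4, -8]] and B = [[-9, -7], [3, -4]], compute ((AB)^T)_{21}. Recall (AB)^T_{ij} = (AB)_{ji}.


(AB)^T_{ij} = (AB)_{ji} = sum_k A_{jk} B_{ki}.
For i=2, j=1 we need (AB)_{12}:
A_{11} * B_{12} = -5 * -7 = 35
A_{12} * B_{22} = -1 * -4 = 4
Sum = 35 + 4 = 39

39


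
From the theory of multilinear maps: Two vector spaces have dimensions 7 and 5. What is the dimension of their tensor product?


The dimension of a tensor product is the product of dimensions.
dim(V) = 7, dim(W) = 5
dim(V (x) W) = 7 * 5 = 35

35


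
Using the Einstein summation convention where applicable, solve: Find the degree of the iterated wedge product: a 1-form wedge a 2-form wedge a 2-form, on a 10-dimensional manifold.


The degree of a wedge product is the sum of the degrees of the individual forms.
Degrees: 1, 2, 2
Total degree = 1 + 2 + 2 = 5

5


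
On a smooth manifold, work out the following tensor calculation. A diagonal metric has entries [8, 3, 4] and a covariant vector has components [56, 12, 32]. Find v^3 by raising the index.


To raise an index with a diagonal metric: v^i = v_i / g_{ii}.
For index 3: v_3 = 32, g_{33} = 4
v^3 = 32 / 4 = 8

8


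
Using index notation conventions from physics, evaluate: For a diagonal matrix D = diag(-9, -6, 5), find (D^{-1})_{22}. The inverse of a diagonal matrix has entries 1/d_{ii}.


For a diagonal matrix, the inverse has entries (D^{-1})_{ii} = 1/d_{ii}.
The diagonal entries are: d_{11} = -9, d_{22} = -6, d_{33} = 5
We need (D^{-1})_{22} = 1/d_{22} = 1/-6 = -1/6

-1/6


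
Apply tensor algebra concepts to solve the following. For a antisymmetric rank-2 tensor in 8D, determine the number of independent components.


A antisymmetric rank-2 tensor in d dimensions has d(d-1)/2 independent components.
d = 8
d(d-1)/2 = 8 * 7 / 2 = 56 / 2 = 28

28


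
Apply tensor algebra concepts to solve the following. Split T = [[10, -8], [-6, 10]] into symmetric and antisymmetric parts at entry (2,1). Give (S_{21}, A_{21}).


T_{21} = -6
T_{12} = -8
S_{21} = (-6 + -8)/2 = -14/2 = -7
A_{21} = (-6 - -8)/2 = 2/2 = 1
Check: S + A = -7 + 1 = -6 = T_{21}.

(-7, 1)


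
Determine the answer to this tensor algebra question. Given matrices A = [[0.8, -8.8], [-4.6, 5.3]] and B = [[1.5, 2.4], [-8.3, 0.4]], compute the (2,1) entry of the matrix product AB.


(AB)_{ij} = sum_k A_{ik} B_{kj}.
For i=2, j=1:
A_{21} * B_{11} = -4.6 * 1.5 = -6.9
A_{22} * B_{21} = 5.3 * -8.3 = -43.99
Sum = -6.9 + -43.99 = -50.89

-50.89


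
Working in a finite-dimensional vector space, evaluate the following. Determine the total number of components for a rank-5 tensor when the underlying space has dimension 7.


The number of components of a rank-r tensor in d dimensions is d^r.
Here d = 7 and r = 5.
7^5 = 16807

16807


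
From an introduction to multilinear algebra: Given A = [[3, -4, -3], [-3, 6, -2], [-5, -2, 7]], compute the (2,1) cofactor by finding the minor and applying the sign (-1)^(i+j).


To find cofactor C_{21}, delete row 2 and column 1.
The resulting 2x2 submatrix is: [[-4, -3], [-2, 7]]
Minor M_{21} = -4*7 - -3*-2
  = -28 - 6 = -34
Sign = (-1)^(2+1) = (-1)^3 = -1
Cofactor C_{21} = -1 * -34 = 34

34


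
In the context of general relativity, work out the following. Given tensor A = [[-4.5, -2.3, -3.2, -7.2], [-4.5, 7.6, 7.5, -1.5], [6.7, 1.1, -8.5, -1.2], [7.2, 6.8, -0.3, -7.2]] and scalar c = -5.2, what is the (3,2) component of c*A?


Scalar multiplication: (cA)_{ij} = c * A_{ij}.
c = -5.2
A_{32} = 1.1
(cA)_{32} = -5.2 * 1.1 = -5.72

-5.72


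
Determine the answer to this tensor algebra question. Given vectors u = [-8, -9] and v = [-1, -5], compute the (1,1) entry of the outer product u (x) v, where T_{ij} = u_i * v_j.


The outer product entry T_{ij} = u_i * v_j.
We need i=1, j=1.
u_1 = -8, v_1 = -1
T_{1,1} = -8 * -1 = 8

8


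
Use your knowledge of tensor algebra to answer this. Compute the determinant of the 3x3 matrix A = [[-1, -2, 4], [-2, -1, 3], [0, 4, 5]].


Expanding along the first row, det(A) = a11*M_11 - a12*M_12 + a13*M_13, where M_1j is the (1,j) minor.
Minor M_11 = -1*5 - 3*4 = -17
Minor M_12 = -2*5 - 3*0 = -10
Minor M_13 = -2*4 - -1*0 = -8
det = -1*(-17) - -2*(-10) + 4*(-8)
    = 17 - 20 + -32
    = -35

-35


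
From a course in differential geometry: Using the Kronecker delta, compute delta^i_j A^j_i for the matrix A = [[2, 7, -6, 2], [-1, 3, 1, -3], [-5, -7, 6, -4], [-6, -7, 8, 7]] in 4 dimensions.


The contraction (trace) of a rank-2 tensor is the sum of its diagonal elements.
Diagonal entries: A[1,1] = 2, A[2,2] = 3, A[3,3] = 6, A[4,4] = 7
Tr(A) = 2 + 3 + 6 + 7 = 18

18


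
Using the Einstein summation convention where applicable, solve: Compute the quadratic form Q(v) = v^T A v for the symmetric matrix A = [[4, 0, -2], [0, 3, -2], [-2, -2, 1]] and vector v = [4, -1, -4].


First compute Av:
(Av)_1 = 4*4 + 0*-1 + -2*-4 = 24
(Av)_2 = 0*4 + 3*-1 + -2*-4 = 5
(Av)_3 = -2*4 + -2*-1 + 1*-4 = -10
Av = [24, 5, -10]
Then v^T (Av) = 4*24 + -1*5 + -4*-10
= 96 + -5 + 40 = 131

131


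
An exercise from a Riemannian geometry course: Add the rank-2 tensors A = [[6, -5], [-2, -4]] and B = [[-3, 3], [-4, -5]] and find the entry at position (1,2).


Tensor addition is component-wise: (A + B)_{ij} = A_{ij} + B_{ij}.
A_{12} = -5
B_{12} = 3
(A + B)_{12} = -5 + 3 = -2

-2


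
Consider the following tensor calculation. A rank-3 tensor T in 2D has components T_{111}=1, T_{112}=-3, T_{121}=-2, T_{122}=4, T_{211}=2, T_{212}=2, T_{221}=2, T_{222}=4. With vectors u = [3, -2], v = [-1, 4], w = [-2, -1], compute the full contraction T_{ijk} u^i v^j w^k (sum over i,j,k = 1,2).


S = sum over i,j,k of T_{ijk} u_i v_j w_k. Expanding all 8 terms:
T_{111}*u_1*v_1*w_1 = 1*3*-1*-2 = 6  (running total: 6)
T_{112}*u_1*v_1*w_2 = -3*3*-1*-1 = -9  (running total: -3)
T_{121}*u_1*v_2*w_1 = -2*3*4*-2 = 48  (running total: 45)
T_{122}*u_1*v_2*w_2 = 4*3*4*-1 = -48  (running total: -3)
T_{211}*u_2*v_1*w_1 = 2*-2*-1*-2 = -8  (running total: -11)
T_{212}*u_2*v_1*w_2 = 2*-2*-1*-1 = -4  (running total: -15)
T_{221}*u_2*v_2*w_1 = 2*-2*4*-2 = 32  (running total: 17)
T_{222}*u_2*v_2*w_2 = 4*-2*4*-1 = 32  (running total: 49)
S = 49

49


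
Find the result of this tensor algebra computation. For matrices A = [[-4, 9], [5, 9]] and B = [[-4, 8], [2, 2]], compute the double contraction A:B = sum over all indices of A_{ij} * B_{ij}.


A:B = sum over all i,j of A_{ij} * B_{ij}.
Row 1: -4*-4=16, 9*8=72 => row sum = 88
Row 2: 5*2=10, 9*2=18 => row sum = 28
Total = 88 + 28 = 116

116


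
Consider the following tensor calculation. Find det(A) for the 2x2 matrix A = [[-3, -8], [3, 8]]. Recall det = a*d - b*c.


For a 2x2 matrix [[a, b], [c, d]], det = a*d - b*c.
a = -3, b = -8, c = 3, d = 8
a*d = -3 * 8 = -24
b*c = -8 * 3 = -24
det = -24 - -24 = 0

0


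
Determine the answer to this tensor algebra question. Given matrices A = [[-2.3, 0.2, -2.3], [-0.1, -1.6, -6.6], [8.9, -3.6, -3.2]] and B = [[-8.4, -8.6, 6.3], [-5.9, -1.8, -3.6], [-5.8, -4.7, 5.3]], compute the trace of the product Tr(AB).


Tr(AB) = sum_i (AB)_{ii} where (AB)_{ii} = sum_k A_{ik} B_{ki}.
(AB)_{11} = -2.3*-8.4 + 0.2*-5.9 + -2.3*-5.8 = 31.48
(AB)_{22} = -0.1*-8.6 + -1.6*-1.8 + -6.6*-4.7 = 34.76
(AB)_{33} = 8.9*6.3 + -3.6*-3.6 + -3.2*5.3 = 52.07
Tr(AB) = 31.48 + 34.76 + 52.07 = 118.31

118.31


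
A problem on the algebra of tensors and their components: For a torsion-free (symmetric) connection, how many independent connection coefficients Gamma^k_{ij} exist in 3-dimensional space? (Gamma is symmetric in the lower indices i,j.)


Christoffel symbols Gamma^k_{ij} are symmetric in i,j, so there are d * d(d+1)/2 independent symbols.
d = 3
d(d+1)/2 = 3 * 4 / 2 = 6
Total = 3 * 6 = 18

18


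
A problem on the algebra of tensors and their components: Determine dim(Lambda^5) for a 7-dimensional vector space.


The dimension of the space of p-forms on an n-dimensional space is C(n, p).
n = 7, p = 5
C(7, 5) = 7! / (5! * 2!) = 21

21


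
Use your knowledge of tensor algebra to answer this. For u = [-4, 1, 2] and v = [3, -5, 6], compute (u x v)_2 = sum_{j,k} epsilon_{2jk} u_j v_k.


(u x v)_2 = sum_{j,k} epsilon_{2jk} u_j v_k. Only permutations of (1,2,3) contribute; the two non-zero terms are:
eps_{213} u_1 v_3 = -1 * -4 * 6 = 24
eps_{231} u_3 v_1 = 1 * 2 * 3 = 6
(u x v)_2 = 30

30


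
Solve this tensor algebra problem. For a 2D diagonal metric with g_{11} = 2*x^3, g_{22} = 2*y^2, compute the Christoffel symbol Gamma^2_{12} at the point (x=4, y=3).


For a diagonal metric, Gamma^k_{ij} = (1/2) g^{kk} (dg_{ik}/dx_j + dg_{jk}/dx_i - dg_{ij}/dx_k).
The metric is diagonal, so g_{ab} = 0 for a != b.
At the given point: g_{11} = 128, g_{22} = 18
g^{22} = 1/18
dg_{12}/dx_2 = 0 (off-diagonal)
dg_{22}/dx_1 = dg_{22}/dx_1 = 0
dg_{12}/dx_2 = 0 (off-diagonal)
Numerator = 0 + 0 - 0 = 0
Gamma^2_{12} = 0 / (2 * 18) = 0

0


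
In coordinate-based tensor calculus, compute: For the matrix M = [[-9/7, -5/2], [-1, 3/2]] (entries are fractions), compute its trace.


The trace is the sum of diagonal entries.
Diagonal: M[1,1] = -9/7, M[2,2] = 3/2
Tr(M) = -9/7 + 3/2
Computing step by step:
After adding M[1,1]: -9/7
After adding M[2,2]: 3/14
Tr(M) = 3/14

3/14


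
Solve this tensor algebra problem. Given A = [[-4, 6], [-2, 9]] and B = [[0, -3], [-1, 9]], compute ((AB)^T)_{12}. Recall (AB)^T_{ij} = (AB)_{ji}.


(AB)^T_{ij} = (AB)_{ji} = sum_k A_{jk} B_{ki}.
For i=1, j=2 we need (AB)_{21}:
A_{21} * B_{11} = -2 * 0 = 0
A_{22} * B_{21} = 9 * -1 = -9
Sum = 0 + -9 = -9

-9


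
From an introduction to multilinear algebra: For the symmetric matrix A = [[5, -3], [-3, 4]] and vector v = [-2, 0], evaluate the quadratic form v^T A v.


First compute Av:
(Av)_1 = 5*-2 + -3*0 = -10
(Av)_2 = -3*-2 + 4*0 = 6
Av = [-10, 6]
Then v^T (Av) = -2*-10 + 0*6
= 20 + 0 = 20

20


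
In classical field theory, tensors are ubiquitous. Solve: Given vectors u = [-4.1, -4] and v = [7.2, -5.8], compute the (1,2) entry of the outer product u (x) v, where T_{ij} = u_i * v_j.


The outer product entry T_{ij} = u_i * v_j.
We need i=1, j=2.
u_1 = -4.1, v_2 = -5.8
T_{1,2} = -4.1 * -5.8 = 23.78

23.78


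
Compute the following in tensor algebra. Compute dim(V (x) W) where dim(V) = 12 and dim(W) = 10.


The dimension of a tensor product is the product of dimensions.
dim(V) = 12, dim(W) = 10
dim(V (x) W) = 12 * 10 = 120

120


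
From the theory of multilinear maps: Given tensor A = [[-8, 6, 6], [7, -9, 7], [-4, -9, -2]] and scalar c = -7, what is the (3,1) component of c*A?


Scalar multiplication: (cA)_{ij} = c * A_{ij}.
c = -7
A_{31} = -4
(cA)_{31} = -7 * -4 = 28

28


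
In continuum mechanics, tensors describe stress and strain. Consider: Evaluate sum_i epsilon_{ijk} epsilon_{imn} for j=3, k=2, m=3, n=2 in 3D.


Using the identity: epsilon_{ijk} epsilon_{imn} = delta_{jm} delta_{kn} - delta_{jn} delta_{km}.
delta_{33} = 1
delta_{22} = 1
delta_{32} = 0
delta_{23} = 0
Result = 1 * 1 - 0 * 0 = 1 - 0 = 1

1


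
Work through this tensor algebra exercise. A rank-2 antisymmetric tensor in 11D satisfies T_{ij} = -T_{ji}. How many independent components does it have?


An antisymmetric rank-2 tensor satisfies A_{ij} = -A_{ji}, so diagonal entries are zero.
The independent components are the upper-triangular entries: C(n, 2) = n(n-1)/2.
n = 11
C(11, 2) = 11 * 10 / 2 = 110 / 2 = 55

55


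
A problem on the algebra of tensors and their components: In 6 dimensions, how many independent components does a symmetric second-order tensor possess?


A symmetric rank-2 tensor in d dimensions has d(d+1)/2 independent components.
d = 6
d(d+1)/2 = 6 * 7 / 2 = 42 / 2 = 21

21


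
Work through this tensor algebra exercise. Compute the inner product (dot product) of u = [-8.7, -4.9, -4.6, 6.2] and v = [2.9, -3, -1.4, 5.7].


The inner product u . v = sum of u_i * v_i.
Term-by-term: -8.7 * 2.9, -4.9 * -3, -4.6 * -1.4, 6.2 * 5.7
Products: -25.23, 14.7, 6.44, 35.34
Sum = -25.23 + 14.7 + 6.44 + 35.34 = 31.25

31.25


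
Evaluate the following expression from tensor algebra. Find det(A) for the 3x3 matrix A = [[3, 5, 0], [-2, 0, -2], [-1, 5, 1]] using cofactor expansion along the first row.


Expanding along the first row, det(A) = a11*M_11 - a12*M_12 + a13*M_13, where M_1j is the (1,j) minor.
Minor M_11 = 0*1 - -2*5 = 10
Minor M_12 = -2*1 - -2*-1 = -4
Minor M_13 = -2*5 - 0*-1 = -10
det = 3*(10) - 5*(-4) + 0*(-10)
    = 30 - -20 + 0
    = 50

50


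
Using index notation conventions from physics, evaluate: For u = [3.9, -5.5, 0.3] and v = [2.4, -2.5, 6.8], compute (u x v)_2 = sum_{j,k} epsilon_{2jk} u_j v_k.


(u x v)_2 = sum_{j,k} epsilon_{2jk} u_j v_k. Only permutations of (1,2,3) contribute; the two non-zero terms are:
eps_{213} u_1 v_3 = -1 * 3.9 * 6.8 = -26.52
eps_{231} u_3 v_1 = 1 * 0.3 * 2.4 = 0.72
(u x v)_2 = -25.8

-25.8


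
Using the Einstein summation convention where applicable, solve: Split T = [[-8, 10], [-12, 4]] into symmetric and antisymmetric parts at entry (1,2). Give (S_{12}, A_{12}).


T_{12} = 10
T_{21} = -12
S_{12} = (10 + -12)/2 = -2/2 = -1
A_{12} = (10 - -12)/2 = 22/2 = 11
Check: S + A = -1 + 11 = 10 = T_{12}.

(-1, 11)


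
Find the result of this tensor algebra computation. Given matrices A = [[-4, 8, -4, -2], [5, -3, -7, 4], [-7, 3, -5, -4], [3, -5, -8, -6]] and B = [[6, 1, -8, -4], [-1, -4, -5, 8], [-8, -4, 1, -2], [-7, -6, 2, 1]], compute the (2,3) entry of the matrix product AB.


(AB)_{ij} = sum_k A_{ik} B_{kj}.
For i=2, j=3:
A_{21} * B_{13} = 5 * -8 = -40
A_{22} * B_{23} = -3 * -5 = 15
A_{23} * B_{33} = -7 * 1 = -7
A_{24} * B_{43} = 4 * 2 = 8
Sum = -40 + 15 + -7 + 8 = -24

-24


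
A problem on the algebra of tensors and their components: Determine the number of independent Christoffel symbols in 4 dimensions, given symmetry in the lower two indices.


Christoffel symbols Gamma^k_{ij} are symmetric in i,j, so there are d * d(d+1)/2 independent symbols.
d = 4
d(d+1)/2 = 4 * 5 / 2 = 10
Total = 4 * 10 = 40

40


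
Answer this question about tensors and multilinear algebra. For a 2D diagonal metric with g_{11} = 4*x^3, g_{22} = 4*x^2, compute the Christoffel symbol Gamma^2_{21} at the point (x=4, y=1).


For a diagonal metric, Gamma^k_{ij} = (1/2) g^{kk} (dg_{ik}/dx_j + dg_{jk}/dx_i - dg_{ij}/dx_k).
The metric is diagonal, so g_{ab} = 0 for a != b.
At the given point: g_{11} = 256, g_{22} = 64
g^{22} = 1/64
dg_{22}/dx_1 = dg_{22}/dx_1 = 32
dg_{12}/dx_2 = 0 (off-diagonal)
dg_{21}/dx_2 = 0 (off-diagonal)
Numerator = 32 + 0 - 0 = 32
Gamma^2_{21} = 32 / (2 * 64) = 1/4

1/4


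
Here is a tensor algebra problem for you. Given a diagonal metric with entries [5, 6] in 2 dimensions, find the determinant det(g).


For a diagonal metric, the determinant is the product of diagonal entries.
Diagonal entries: 5, 6
det(g) = 5 * 6 = 30

30


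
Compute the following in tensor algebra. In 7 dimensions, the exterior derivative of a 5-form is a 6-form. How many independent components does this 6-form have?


The exterior derivative of a p-form is a (p+1)-form.
Its number of independent components is C(n, p+1).
n = 7, p+1 = 6
C(7, 6) = 7

7
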